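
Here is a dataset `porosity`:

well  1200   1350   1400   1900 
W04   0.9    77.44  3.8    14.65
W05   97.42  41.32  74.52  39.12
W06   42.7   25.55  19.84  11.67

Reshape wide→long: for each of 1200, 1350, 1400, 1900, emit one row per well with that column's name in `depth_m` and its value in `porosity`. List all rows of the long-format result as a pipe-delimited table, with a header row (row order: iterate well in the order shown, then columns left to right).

| well | depth_m | porosity |
| W04 | 1200 | 0.9 |
| W04 | 1350 | 77.44 |
| W04 | 1400 | 3.8 |
| W04 | 1900 | 14.65 |
| W05 | 1200 | 97.42 |
| W05 | 1350 | 41.32 |
| W05 | 1400 | 74.52 |
| W05 | 1900 | 39.12 |
| W06 | 1200 | 42.7 |
| W06 | 1350 | 25.55 |
| W06 | 1400 | 19.84 |
| W06 | 1900 | 11.67 |

Each (well, column) pair becomes one row: 3 × 4 = 12 rows.
For example, (W04, 1200) → porosity=0.9.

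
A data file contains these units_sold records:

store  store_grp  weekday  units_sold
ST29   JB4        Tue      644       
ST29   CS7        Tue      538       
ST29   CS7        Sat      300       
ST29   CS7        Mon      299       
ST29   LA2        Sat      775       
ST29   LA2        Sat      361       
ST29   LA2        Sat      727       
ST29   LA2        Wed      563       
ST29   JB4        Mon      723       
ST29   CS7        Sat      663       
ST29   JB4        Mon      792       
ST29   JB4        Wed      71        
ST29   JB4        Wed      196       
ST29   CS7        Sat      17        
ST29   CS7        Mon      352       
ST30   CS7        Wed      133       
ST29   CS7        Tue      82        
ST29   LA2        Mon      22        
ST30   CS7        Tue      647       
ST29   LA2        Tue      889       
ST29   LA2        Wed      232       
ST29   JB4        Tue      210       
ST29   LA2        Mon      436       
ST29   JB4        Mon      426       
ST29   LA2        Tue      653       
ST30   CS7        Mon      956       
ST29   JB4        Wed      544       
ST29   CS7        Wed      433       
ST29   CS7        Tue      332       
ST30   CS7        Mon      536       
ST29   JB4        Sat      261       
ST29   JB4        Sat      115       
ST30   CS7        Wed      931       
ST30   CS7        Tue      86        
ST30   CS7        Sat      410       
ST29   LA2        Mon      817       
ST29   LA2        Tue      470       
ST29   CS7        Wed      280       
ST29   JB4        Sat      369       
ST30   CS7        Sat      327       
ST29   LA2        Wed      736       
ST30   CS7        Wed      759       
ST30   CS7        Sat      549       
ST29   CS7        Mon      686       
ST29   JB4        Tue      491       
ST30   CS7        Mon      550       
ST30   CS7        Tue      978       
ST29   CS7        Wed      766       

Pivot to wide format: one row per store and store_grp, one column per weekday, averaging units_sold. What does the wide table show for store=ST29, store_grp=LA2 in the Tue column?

Rows with store=ST29, store_grp=LA2 and weekday=Tue: units_sold values are 889, 653, 470.
(889 + 653 + 470) / 3 = 670.67.

670.67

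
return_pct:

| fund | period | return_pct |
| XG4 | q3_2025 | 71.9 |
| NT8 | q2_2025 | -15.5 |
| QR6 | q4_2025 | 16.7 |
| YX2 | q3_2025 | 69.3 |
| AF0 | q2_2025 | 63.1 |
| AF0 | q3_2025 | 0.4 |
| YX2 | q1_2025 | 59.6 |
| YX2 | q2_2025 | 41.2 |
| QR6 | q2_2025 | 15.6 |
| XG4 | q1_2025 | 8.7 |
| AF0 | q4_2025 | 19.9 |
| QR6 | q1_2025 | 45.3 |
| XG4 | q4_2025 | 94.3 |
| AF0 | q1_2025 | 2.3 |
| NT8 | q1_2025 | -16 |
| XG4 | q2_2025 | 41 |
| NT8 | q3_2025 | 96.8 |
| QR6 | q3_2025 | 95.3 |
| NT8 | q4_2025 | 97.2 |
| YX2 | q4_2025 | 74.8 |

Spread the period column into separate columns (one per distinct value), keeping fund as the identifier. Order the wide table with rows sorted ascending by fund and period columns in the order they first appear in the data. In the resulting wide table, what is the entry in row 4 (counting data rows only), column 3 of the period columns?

94.3

With rows sorted ascending by fund, row 4 is fund=XG4. period columns in first-appearance order: q3_2025, q2_2025, q4_2025, q1_2025; column 3 is q4_2025.
Long rows with fund=XG4, period=q4_2025: return_pct = 94.3.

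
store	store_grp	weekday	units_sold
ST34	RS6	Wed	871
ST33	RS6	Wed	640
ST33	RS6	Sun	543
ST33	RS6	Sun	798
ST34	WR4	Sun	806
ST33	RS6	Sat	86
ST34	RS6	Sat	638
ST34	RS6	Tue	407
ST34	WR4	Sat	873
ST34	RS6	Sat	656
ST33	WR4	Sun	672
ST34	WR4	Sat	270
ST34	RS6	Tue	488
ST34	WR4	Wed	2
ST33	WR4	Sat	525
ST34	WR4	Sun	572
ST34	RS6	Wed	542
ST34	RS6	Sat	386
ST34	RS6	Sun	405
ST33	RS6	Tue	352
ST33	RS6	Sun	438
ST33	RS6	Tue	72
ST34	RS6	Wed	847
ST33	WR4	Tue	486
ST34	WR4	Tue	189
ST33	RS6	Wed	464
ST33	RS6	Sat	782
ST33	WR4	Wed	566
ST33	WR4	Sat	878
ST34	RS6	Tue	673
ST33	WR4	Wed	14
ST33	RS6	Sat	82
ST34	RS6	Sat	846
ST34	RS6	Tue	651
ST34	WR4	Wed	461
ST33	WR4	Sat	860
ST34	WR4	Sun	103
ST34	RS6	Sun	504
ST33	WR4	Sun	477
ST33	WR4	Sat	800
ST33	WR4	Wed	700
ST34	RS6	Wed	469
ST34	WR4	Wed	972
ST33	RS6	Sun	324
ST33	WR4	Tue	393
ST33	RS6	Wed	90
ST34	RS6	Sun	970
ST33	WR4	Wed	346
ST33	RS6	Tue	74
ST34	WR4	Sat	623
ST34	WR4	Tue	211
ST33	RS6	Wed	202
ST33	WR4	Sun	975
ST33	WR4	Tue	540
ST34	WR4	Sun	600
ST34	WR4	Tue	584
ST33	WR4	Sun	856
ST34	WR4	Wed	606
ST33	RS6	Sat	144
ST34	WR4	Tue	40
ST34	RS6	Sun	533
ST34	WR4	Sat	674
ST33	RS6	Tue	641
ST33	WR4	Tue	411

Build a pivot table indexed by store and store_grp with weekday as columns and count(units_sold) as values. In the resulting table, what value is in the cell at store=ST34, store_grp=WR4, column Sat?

Rows with store=ST34, store_grp=WR4 and weekday=Sat: units_sold values are 873, 270, 623, 674.
4 rows match — count = 4.

4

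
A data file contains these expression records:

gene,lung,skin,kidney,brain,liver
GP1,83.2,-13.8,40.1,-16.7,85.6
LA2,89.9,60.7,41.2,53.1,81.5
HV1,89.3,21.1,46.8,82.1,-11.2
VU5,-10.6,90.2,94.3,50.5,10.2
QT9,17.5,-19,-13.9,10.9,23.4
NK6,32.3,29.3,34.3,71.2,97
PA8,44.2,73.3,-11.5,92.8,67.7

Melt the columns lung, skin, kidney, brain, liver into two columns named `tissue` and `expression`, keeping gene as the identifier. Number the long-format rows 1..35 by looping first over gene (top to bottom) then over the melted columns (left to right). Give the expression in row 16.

-10.6

35 rows total (7 × 5). Row 16: index ⌊(16-1)/5⌋ = 3 into gene → VU5; (16-1) mod 5 = 0 into the melted columns → lung.
So row 16 is (VU5, lung, -10.6); expression = -10.6.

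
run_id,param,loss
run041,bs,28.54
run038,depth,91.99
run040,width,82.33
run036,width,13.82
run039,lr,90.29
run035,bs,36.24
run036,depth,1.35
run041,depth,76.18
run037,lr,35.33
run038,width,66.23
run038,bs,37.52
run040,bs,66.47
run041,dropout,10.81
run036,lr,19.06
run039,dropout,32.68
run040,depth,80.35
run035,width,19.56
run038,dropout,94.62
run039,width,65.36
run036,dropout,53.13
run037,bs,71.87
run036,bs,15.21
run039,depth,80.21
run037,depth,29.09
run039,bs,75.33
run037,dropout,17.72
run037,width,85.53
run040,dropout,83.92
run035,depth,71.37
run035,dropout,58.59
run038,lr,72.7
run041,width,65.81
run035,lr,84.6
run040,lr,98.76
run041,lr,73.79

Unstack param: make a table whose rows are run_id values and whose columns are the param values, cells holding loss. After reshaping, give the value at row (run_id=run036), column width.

13.82

Wide layout: rows indexed by run_id, columns are the 5 distinct param values (bs, depth, width, lr, dropout).
Cell (run_id=run036, param=width) draws from the long row where run_id=run036 and param=width, which has loss=13.82.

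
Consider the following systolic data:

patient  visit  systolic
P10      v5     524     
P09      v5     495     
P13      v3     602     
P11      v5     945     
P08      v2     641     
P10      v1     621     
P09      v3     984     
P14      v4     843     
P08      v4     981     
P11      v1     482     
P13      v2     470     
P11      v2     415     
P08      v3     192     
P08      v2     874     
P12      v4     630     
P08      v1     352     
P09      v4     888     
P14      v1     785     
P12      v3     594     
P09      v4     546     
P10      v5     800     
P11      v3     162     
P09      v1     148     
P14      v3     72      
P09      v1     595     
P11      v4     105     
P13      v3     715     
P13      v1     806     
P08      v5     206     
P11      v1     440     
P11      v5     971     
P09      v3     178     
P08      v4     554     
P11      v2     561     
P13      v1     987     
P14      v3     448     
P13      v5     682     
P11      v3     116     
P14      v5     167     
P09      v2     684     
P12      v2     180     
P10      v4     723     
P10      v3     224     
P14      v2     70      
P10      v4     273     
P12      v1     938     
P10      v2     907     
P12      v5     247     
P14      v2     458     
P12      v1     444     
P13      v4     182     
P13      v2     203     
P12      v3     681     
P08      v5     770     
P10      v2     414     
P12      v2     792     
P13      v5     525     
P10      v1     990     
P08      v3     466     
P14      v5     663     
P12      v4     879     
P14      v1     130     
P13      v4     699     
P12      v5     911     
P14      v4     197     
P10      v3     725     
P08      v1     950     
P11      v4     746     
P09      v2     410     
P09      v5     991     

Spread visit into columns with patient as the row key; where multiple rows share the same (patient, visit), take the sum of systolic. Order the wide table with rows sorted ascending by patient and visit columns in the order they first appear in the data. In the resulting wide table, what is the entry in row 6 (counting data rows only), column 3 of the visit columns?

With rows sorted ascending by patient, row 6 is patient=P13. visit columns in first-appearance order: v5, v3, v2, v1, v4; column 3 is v2.
Long rows with patient=P13, visit=v2: 470 + 203 = 673.

673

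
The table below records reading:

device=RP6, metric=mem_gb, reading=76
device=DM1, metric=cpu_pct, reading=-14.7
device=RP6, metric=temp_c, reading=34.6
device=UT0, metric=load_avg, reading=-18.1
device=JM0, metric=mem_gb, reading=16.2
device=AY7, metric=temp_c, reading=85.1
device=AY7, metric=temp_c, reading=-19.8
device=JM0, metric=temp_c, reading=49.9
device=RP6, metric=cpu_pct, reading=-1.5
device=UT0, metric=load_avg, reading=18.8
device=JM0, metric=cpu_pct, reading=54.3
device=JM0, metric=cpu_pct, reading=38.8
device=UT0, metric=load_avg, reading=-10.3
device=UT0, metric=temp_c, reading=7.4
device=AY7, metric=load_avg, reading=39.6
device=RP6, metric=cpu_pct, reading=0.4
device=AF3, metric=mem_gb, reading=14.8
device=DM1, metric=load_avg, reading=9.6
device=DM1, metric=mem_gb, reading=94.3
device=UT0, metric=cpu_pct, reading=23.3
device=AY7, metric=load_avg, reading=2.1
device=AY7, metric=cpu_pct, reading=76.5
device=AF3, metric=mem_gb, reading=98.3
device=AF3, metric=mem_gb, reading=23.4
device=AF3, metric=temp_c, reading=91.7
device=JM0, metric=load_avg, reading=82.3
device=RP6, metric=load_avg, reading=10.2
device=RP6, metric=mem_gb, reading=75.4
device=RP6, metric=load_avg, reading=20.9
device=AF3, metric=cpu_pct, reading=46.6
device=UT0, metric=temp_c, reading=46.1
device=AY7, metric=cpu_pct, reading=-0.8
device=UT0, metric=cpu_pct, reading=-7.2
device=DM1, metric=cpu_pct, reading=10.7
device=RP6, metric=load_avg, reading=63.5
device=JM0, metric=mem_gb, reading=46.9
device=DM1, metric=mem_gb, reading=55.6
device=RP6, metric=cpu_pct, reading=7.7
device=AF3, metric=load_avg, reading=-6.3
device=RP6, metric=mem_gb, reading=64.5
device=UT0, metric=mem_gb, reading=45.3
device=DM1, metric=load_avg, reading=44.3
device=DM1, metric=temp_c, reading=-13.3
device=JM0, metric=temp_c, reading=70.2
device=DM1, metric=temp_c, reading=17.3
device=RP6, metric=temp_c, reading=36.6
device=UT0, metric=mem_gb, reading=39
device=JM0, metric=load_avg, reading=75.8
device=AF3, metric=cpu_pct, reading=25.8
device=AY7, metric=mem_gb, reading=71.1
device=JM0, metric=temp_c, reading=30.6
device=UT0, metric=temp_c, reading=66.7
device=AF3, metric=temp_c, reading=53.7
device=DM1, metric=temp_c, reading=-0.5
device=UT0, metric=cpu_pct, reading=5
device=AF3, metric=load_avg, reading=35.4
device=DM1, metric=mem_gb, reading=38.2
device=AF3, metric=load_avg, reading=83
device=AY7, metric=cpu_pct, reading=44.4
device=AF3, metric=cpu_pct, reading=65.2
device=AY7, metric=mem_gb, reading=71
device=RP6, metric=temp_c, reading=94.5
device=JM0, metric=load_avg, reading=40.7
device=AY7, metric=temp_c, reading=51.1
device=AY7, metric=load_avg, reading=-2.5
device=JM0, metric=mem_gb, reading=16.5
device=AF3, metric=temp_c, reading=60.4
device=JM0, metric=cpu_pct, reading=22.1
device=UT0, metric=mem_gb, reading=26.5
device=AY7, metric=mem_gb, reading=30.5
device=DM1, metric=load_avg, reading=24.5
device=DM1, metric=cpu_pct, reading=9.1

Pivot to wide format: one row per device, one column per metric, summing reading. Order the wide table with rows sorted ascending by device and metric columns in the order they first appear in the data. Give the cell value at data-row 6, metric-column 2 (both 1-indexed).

With rows sorted ascending by device, row 6 is device=UT0. metric columns in first-appearance order: mem_gb, cpu_pct, temp_c, load_avg; column 2 is cpu_pct.
Long rows with device=UT0, metric=cpu_pct: 23.3 + -7.2 + 5 = 21.1.

21.1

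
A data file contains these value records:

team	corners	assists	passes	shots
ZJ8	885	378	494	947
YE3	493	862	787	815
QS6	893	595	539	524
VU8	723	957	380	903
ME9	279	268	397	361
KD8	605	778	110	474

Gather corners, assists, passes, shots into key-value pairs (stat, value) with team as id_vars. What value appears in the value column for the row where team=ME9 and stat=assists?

Unpivoting turns each (team, wide-column) pair into one long row.
The wide cell at row ME9, column assists holds 268, so the long row (ME9, assists) has value=268.

268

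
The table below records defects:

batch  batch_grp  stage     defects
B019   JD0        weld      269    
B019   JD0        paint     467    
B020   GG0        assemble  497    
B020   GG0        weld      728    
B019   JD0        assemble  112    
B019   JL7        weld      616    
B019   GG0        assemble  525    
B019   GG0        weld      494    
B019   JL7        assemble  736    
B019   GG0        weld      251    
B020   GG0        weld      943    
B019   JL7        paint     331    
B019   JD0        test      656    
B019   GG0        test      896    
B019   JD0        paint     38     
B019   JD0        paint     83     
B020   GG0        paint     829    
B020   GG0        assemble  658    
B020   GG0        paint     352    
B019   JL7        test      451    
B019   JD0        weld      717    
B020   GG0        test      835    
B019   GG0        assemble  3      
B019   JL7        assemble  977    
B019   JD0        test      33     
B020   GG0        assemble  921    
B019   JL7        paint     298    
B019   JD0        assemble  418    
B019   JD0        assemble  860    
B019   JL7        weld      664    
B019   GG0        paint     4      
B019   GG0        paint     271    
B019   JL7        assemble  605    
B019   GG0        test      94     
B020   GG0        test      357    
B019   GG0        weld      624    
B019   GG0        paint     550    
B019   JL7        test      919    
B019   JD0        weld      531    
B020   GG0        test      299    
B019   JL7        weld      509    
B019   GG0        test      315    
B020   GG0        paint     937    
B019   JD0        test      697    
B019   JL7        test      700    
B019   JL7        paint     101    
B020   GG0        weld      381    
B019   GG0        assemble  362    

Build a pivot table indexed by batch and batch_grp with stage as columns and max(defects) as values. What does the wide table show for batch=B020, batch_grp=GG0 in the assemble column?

921

Rows with batch=B020, batch_grp=GG0 and stage=assemble: defects values are 497, 658, 921.
max(497, 658, 921) = 921.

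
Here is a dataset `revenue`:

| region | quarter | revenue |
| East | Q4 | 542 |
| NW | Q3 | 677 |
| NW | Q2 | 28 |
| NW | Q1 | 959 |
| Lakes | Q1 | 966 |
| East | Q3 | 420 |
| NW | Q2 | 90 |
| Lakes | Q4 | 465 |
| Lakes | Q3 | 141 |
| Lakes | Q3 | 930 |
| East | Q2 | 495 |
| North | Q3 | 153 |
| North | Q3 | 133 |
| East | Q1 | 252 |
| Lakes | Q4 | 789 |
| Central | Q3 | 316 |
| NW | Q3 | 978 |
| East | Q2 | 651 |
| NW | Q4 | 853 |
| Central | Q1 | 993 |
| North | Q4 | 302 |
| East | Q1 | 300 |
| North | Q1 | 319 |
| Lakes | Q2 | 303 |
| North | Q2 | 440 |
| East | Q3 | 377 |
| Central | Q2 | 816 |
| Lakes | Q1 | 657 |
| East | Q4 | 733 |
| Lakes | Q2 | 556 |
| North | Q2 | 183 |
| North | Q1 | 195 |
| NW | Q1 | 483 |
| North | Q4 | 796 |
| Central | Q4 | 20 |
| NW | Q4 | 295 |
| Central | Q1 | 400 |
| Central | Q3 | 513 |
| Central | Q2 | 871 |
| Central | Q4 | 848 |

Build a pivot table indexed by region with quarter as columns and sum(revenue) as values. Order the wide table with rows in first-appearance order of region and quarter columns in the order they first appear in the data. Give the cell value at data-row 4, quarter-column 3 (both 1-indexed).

623

With rows in first-appearance order of region, row 4 is region=North. quarter columns in first-appearance order: Q4, Q3, Q2, Q1; column 3 is Q2.
Long rows with region=North, quarter=Q2: 440 + 183 = 623.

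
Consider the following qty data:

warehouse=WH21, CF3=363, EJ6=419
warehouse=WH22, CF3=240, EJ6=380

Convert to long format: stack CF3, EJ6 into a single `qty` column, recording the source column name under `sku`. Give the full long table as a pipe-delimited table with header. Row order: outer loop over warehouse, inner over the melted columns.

| warehouse | sku | qty |
| WH21 | CF3 | 363 |
| WH21 | EJ6 | 419 |
| WH22 | CF3 | 240 |
| WH22 | EJ6 | 380 |

Each (warehouse, column) pair becomes one row: 2 × 2 = 4 rows.
For example, (WH21, CF3) → qty=363.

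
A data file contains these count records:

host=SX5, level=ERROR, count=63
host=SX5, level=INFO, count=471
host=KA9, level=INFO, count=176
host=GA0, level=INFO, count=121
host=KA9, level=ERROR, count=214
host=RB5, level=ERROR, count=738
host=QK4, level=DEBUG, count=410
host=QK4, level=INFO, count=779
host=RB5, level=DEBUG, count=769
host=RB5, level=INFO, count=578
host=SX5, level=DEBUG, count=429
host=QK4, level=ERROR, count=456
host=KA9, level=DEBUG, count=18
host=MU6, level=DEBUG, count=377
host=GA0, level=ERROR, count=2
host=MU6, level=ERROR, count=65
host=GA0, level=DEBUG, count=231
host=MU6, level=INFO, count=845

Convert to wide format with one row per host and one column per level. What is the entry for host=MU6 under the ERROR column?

Wide layout: rows indexed by host, columns are the 3 distinct level values (ERROR, INFO, DEBUG).
Cell (host=MU6, level=ERROR) draws from the long row where host=MU6 and level=ERROR, which has count=65.

65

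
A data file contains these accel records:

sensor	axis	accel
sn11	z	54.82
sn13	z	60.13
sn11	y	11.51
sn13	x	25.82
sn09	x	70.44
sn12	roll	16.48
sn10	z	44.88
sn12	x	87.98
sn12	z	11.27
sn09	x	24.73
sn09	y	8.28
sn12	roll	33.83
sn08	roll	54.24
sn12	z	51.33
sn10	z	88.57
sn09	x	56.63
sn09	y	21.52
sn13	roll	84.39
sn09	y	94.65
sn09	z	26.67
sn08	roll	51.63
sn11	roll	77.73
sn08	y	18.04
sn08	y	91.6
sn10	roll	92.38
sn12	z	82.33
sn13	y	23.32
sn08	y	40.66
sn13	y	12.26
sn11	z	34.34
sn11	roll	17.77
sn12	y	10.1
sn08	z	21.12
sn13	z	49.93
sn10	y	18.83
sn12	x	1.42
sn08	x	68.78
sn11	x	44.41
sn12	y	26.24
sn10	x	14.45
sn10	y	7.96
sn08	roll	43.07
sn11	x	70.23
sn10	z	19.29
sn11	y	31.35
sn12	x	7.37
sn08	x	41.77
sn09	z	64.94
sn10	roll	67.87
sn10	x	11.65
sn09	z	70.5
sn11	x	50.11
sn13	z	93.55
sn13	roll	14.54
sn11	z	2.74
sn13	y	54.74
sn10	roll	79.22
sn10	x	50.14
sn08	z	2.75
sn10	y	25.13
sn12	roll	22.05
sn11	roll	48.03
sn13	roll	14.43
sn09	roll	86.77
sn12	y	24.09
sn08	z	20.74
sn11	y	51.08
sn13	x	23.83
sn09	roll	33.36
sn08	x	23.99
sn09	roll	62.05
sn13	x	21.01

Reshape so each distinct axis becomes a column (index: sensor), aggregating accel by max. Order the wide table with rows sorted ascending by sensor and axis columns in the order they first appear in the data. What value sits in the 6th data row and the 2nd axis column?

With rows sorted ascending by sensor, row 6 is sensor=sn13. axis columns in first-appearance order: z, y, x, roll; column 2 is y.
Long rows with sensor=sn13, axis=y: max(23.32, 12.26, 54.74) = 54.74.

54.74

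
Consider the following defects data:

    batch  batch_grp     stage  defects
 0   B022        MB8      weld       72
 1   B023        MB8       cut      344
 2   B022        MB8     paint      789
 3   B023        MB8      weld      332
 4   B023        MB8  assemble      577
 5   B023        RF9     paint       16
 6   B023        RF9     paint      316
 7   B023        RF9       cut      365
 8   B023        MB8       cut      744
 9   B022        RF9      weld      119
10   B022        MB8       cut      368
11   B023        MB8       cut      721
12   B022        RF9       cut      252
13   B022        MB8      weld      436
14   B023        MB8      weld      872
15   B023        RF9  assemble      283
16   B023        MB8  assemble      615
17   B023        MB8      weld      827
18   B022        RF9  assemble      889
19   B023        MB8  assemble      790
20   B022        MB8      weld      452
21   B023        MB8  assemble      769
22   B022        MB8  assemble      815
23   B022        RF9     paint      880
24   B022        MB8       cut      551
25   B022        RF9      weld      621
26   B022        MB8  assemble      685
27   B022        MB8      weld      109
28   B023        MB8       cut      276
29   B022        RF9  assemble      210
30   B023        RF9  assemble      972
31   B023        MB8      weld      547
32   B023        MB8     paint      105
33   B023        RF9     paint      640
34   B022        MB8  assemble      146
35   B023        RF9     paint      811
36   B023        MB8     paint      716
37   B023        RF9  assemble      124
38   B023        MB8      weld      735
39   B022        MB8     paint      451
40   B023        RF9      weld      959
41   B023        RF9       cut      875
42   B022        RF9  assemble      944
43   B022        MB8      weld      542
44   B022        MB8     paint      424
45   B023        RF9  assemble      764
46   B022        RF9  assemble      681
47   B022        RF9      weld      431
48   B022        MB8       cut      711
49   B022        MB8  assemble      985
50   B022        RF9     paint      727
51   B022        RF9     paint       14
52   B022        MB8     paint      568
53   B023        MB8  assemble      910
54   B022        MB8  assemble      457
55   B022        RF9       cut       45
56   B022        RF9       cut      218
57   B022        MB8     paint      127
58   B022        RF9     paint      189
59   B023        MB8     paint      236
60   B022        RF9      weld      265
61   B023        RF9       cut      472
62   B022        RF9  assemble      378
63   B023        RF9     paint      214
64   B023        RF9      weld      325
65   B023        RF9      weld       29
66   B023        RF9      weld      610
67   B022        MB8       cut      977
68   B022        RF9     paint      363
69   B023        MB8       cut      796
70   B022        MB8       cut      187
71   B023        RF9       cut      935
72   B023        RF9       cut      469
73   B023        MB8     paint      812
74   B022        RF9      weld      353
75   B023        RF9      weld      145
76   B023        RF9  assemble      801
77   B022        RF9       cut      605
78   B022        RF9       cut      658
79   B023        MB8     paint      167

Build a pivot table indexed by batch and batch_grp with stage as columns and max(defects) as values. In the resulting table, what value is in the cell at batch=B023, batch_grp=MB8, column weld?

872

Rows with batch=B023, batch_grp=MB8 and stage=weld: defects values are 332, 872, 827, 547, 735.
max(332, 872, 827, 547, 735) = 872.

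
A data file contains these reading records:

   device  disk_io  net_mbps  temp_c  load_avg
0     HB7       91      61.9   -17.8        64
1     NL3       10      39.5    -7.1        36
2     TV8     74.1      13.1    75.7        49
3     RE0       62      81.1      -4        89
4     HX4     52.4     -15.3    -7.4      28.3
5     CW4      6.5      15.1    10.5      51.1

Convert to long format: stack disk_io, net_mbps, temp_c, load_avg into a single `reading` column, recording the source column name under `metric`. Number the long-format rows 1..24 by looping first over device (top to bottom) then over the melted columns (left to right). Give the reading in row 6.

39.5

24 rows total (6 × 4). Row 6: index ⌊(6-1)/4⌋ = 1 into device → NL3; (6-1) mod 4 = 1 into the melted columns → net_mbps.
So row 6 is (NL3, net_mbps, 39.5); reading = 39.5.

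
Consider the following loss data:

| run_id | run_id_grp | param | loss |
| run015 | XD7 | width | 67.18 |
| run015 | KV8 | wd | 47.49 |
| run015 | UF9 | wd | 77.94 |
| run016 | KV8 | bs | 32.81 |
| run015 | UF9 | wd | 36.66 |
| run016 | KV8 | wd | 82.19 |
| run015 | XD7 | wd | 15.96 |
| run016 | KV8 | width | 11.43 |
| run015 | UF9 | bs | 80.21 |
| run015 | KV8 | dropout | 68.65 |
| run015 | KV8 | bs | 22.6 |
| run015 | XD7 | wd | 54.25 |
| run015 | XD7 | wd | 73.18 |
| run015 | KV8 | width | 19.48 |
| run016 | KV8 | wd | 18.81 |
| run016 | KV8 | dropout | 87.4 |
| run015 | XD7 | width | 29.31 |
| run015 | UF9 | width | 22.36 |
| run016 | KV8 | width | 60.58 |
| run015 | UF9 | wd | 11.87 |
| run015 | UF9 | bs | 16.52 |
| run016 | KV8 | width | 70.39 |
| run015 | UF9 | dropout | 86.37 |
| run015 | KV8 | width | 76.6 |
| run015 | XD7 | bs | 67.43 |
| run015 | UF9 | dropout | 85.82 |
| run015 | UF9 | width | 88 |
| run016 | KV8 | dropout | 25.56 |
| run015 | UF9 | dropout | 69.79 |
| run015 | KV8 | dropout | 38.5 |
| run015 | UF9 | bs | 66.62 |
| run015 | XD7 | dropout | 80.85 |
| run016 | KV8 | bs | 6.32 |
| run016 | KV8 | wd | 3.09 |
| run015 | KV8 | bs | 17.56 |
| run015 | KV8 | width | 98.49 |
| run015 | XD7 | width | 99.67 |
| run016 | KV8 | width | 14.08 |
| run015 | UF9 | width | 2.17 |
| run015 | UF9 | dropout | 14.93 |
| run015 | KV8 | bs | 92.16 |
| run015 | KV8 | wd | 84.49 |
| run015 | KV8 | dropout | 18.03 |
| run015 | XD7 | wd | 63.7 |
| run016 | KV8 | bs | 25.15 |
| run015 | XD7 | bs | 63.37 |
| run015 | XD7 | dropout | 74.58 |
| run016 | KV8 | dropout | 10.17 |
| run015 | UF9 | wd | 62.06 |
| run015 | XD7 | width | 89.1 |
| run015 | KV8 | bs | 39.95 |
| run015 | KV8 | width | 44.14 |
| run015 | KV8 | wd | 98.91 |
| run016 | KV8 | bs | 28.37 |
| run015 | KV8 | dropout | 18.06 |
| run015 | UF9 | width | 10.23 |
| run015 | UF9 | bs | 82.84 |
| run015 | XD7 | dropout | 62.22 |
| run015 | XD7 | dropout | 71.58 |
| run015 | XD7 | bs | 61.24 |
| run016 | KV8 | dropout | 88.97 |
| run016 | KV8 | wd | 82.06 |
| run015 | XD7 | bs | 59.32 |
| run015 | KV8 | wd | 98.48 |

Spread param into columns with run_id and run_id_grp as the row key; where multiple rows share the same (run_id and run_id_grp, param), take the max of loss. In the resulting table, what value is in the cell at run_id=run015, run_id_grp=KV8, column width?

Rows with run_id=run015, run_id_grp=KV8 and param=width: loss values are 19.48, 76.6, 98.49, 44.14.
max(19.48, 76.6, 98.49, 44.14) = 98.49.

98.49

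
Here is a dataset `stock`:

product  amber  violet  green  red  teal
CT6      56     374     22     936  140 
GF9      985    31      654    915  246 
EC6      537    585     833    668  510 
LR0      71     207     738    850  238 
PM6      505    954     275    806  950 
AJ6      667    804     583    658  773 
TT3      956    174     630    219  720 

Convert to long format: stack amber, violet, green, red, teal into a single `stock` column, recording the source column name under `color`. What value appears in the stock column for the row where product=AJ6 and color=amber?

667

Unpivoting turns each (product, wide-column) pair into one long row.
The wide cell at row AJ6, column amber holds 667, so the long row (AJ6, amber) has stock=667.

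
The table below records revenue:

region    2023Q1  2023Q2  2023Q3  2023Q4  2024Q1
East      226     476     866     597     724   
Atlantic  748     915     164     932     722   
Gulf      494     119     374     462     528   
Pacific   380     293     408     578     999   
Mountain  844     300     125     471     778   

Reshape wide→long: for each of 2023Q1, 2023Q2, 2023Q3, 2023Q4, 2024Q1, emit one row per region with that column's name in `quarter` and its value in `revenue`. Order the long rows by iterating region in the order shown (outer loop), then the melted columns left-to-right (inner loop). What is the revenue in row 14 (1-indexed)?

25 rows total (5 × 5). Row 14: index ⌊(14-1)/5⌋ = 2 into region → Gulf; (14-1) mod 5 = 3 into the melted columns → 2023Q4.
So row 14 is (Gulf, 2023Q4, 462); revenue = 462.

462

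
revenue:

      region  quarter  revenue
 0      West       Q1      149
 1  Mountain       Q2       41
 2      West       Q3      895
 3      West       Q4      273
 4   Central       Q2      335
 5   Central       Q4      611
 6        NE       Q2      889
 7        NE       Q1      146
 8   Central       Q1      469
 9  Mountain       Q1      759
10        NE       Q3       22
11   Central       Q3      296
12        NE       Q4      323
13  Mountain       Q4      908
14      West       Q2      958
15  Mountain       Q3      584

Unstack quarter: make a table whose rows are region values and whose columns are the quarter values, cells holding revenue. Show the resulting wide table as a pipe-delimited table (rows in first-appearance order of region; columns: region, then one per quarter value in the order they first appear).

| region | Q1 | Q2 | Q3 | Q4 |
| West | 149 | 958 | 895 | 273 |
| Mountain | 759 | 41 | 584 | 908 |
| Central | 469 | 335 | 296 | 611 |
| NE | 146 | 889 | 22 | 323 |

Columns: region plus the 4 distinct quarter values (Q1, Q2, Q3, Q4).
For example, row West column Q1 takes revenue=149 from the long row (West, Q1).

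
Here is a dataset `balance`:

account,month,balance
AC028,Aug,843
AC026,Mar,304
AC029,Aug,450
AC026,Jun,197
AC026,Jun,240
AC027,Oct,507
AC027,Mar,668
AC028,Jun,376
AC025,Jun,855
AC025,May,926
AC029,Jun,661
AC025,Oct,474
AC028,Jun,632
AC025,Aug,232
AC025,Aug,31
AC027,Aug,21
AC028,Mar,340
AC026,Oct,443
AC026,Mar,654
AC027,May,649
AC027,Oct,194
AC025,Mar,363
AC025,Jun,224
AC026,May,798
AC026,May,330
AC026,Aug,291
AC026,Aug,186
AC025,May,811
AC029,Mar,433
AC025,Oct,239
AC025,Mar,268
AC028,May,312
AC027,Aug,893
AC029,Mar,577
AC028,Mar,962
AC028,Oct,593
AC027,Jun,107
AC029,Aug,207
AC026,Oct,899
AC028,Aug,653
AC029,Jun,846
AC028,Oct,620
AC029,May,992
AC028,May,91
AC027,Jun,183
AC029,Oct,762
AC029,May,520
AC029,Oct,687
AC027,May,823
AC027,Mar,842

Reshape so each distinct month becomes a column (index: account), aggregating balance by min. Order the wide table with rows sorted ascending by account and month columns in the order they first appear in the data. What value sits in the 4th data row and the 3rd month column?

With rows sorted ascending by account, row 4 is account=AC028. month columns in first-appearance order: Aug, Mar, Jun, Oct, May; column 3 is Jun.
Long rows with account=AC028, month=Jun: min(376, 632) = 376.

376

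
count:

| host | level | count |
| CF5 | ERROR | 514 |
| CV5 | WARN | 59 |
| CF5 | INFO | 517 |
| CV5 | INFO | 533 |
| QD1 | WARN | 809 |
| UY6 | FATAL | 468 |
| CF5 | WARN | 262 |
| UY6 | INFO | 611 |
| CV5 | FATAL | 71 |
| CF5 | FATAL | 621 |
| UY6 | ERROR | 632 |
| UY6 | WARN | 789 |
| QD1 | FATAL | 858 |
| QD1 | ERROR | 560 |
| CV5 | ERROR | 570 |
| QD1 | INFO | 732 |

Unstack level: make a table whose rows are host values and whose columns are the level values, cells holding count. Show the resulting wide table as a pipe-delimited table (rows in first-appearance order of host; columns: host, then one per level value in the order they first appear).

Columns: host plus the 4 distinct level values (ERROR, WARN, INFO, FATAL).
For example, row CF5 column ERROR takes count=514 from the long row (CF5, ERROR).

| host | ERROR | WARN | INFO | FATAL |
| CF5 | 514 | 262 | 517 | 621 |
| CV5 | 570 | 59 | 533 | 71 |
| QD1 | 560 | 809 | 732 | 858 |
| UY6 | 632 | 789 | 611 | 468 |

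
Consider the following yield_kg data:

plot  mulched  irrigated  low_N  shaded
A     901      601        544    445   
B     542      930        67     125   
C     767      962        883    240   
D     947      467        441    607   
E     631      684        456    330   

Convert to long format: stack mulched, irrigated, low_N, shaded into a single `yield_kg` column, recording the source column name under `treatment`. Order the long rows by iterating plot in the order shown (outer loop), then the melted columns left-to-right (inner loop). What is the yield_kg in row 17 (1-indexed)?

631

20 rows total (5 × 4). Row 17: index ⌊(17-1)/4⌋ = 4 into plot → E; (17-1) mod 4 = 0 into the melted columns → mulched.
So row 17 is (E, mulched, 631); yield_kg = 631.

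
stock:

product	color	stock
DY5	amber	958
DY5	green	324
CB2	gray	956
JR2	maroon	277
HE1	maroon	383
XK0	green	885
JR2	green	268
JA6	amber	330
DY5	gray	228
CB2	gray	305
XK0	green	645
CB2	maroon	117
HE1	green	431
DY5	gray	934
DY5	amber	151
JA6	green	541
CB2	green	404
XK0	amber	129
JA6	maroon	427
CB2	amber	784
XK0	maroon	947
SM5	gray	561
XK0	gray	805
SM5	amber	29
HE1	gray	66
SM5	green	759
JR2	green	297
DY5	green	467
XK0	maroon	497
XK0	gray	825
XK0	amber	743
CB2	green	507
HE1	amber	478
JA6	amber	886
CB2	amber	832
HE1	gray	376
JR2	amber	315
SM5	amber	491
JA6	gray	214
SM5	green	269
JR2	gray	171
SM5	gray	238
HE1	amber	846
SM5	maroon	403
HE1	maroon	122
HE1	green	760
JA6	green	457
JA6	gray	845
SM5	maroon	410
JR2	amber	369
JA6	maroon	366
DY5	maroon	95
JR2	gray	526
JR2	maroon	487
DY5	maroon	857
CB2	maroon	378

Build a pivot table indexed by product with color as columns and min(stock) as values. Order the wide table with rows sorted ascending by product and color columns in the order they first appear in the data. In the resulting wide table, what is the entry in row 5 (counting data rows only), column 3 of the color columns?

With rows sorted ascending by product, row 5 is product=JR2. color columns in first-appearance order: amber, green, gray, maroon; column 3 is gray.
Long rows with product=JR2, color=gray: min(171, 526) = 171.

171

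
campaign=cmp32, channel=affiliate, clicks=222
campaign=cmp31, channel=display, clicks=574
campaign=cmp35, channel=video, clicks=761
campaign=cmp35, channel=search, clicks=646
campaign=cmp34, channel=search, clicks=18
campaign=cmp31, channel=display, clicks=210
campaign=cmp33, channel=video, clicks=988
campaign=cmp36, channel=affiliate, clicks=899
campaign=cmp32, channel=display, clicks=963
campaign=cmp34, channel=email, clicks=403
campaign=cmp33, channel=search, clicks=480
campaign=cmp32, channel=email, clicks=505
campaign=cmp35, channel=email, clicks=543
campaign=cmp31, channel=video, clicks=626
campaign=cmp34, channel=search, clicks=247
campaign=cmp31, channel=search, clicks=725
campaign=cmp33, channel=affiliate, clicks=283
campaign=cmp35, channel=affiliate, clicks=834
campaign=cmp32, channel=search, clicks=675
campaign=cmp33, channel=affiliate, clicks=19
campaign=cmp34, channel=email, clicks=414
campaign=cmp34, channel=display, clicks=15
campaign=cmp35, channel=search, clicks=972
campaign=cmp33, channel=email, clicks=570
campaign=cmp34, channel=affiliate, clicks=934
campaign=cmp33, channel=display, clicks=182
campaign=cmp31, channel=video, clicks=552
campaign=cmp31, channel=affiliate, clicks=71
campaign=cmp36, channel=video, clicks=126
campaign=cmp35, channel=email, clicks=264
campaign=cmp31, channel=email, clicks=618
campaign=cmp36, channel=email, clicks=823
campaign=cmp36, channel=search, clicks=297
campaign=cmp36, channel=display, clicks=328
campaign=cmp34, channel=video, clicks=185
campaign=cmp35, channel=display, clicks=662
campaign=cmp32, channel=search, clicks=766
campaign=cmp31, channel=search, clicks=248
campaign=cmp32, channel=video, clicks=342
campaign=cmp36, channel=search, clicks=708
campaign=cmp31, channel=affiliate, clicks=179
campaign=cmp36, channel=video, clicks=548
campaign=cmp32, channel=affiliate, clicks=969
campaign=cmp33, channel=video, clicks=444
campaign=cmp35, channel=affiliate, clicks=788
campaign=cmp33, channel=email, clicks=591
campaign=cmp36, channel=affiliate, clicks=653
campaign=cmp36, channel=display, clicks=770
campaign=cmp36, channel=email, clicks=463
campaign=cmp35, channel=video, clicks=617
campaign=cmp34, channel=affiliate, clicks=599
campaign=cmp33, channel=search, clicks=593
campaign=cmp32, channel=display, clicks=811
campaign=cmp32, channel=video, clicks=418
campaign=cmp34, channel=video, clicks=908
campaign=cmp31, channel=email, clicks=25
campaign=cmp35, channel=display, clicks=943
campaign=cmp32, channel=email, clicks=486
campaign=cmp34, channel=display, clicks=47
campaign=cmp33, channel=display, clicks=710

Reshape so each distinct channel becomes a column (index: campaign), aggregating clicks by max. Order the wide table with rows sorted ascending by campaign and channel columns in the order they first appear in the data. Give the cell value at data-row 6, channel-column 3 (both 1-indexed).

With rows sorted ascending by campaign, row 6 is campaign=cmp36. channel columns in first-appearance order: affiliate, display, video, search, email; column 3 is video.
Long rows with campaign=cmp36, channel=video: max(126, 548) = 548.

548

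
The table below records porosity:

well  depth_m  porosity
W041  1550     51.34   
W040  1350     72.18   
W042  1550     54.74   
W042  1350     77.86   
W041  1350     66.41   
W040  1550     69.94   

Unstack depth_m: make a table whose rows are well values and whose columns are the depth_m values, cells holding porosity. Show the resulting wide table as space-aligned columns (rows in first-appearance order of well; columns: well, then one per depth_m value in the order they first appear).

well  1550   1350 
W041  51.34  66.41
W040  69.94  72.18
W042  54.74  77.86

Columns: well plus the 2 distinct depth_m values (1550, 1350).
For example, row W041 column 1550 takes porosity=51.34 from the long row (W041, 1550).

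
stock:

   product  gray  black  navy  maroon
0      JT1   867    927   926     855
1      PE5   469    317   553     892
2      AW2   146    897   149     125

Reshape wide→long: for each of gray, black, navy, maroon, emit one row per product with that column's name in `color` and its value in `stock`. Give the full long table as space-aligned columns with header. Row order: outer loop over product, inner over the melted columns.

product  color   stock
JT1      gray    867  
JT1      black   927  
JT1      navy    926  
JT1      maroon  855  
PE5      gray    469  
PE5      black   317  
PE5      navy    553  
PE5      maroon  892  
AW2      gray    146  
AW2      black   897  
AW2      navy    149  
AW2      maroon  125  

Each (product, column) pair becomes one row: 3 × 4 = 12 rows.
For example, (JT1, gray) → stock=867.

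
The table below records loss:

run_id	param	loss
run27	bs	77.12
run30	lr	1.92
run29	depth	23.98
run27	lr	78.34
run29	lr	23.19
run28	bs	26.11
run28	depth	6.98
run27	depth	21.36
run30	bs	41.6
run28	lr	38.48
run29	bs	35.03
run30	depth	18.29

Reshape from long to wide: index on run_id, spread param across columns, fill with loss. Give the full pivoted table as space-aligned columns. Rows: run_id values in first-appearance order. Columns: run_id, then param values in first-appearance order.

run_id  bs     lr     depth
run27   77.12  78.34  21.36
run30   41.6   1.92   18.29
run29   35.03  23.19  23.98
run28   26.11  38.48  6.98 

Columns: run_id plus the 3 distinct param values (bs, lr, depth).
For example, row run27 column bs takes loss=77.12 from the long row (run27, bs).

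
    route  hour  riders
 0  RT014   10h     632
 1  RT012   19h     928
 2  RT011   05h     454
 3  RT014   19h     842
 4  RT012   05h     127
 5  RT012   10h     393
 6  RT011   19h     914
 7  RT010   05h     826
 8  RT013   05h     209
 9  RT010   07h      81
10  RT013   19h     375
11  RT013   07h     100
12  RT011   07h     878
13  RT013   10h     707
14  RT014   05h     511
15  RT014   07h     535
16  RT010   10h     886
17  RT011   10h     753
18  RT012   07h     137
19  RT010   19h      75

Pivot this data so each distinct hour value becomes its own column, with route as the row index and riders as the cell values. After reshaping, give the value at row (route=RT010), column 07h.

Wide layout: rows indexed by route, columns are the 4 distinct hour values (10h, 19h, 05h, 07h).
Cell (route=RT010, hour=07h) draws from the long row where route=RT010 and hour=07h, which has riders=81.

81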